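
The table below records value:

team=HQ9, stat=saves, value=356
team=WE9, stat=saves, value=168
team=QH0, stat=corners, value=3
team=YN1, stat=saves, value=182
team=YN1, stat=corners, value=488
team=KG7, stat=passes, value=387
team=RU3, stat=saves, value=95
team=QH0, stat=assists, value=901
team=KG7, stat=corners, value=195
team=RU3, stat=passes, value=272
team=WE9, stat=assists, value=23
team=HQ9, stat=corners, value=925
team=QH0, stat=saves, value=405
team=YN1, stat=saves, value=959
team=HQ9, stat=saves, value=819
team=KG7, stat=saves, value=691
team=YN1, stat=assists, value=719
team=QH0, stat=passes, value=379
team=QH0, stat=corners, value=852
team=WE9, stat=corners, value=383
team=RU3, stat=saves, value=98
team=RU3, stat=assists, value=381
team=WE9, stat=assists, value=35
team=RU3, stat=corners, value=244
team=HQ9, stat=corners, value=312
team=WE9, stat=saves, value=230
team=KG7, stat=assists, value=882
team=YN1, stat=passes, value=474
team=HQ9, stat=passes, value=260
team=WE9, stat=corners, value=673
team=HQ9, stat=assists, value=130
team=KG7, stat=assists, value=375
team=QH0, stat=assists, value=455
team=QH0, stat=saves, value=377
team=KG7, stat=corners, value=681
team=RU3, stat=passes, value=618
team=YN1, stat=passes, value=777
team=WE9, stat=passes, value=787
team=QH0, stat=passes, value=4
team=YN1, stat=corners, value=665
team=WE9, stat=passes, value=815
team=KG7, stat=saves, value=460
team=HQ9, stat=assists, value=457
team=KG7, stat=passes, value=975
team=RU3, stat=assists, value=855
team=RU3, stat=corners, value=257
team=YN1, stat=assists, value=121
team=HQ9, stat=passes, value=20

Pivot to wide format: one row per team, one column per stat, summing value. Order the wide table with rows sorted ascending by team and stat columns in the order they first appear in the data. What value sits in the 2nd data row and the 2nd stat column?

876

With rows sorted ascending by team, row 2 is team=KG7. stat columns in first-appearance order: saves, corners, passes, assists; column 2 is corners.
Long rows with team=KG7, stat=corners: 195 + 681 = 876.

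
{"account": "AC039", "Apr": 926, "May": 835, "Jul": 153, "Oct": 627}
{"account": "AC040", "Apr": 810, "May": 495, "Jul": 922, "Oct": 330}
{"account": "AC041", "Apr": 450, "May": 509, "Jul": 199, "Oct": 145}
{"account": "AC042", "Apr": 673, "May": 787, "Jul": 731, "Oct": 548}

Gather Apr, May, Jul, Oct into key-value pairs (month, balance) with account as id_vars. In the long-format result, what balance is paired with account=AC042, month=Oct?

548

Unpivoting turns each (account, wide-column) pair into one long row.
The wide cell at row AC042, column Oct holds 548, so the long row (AC042, Oct) has balance=548.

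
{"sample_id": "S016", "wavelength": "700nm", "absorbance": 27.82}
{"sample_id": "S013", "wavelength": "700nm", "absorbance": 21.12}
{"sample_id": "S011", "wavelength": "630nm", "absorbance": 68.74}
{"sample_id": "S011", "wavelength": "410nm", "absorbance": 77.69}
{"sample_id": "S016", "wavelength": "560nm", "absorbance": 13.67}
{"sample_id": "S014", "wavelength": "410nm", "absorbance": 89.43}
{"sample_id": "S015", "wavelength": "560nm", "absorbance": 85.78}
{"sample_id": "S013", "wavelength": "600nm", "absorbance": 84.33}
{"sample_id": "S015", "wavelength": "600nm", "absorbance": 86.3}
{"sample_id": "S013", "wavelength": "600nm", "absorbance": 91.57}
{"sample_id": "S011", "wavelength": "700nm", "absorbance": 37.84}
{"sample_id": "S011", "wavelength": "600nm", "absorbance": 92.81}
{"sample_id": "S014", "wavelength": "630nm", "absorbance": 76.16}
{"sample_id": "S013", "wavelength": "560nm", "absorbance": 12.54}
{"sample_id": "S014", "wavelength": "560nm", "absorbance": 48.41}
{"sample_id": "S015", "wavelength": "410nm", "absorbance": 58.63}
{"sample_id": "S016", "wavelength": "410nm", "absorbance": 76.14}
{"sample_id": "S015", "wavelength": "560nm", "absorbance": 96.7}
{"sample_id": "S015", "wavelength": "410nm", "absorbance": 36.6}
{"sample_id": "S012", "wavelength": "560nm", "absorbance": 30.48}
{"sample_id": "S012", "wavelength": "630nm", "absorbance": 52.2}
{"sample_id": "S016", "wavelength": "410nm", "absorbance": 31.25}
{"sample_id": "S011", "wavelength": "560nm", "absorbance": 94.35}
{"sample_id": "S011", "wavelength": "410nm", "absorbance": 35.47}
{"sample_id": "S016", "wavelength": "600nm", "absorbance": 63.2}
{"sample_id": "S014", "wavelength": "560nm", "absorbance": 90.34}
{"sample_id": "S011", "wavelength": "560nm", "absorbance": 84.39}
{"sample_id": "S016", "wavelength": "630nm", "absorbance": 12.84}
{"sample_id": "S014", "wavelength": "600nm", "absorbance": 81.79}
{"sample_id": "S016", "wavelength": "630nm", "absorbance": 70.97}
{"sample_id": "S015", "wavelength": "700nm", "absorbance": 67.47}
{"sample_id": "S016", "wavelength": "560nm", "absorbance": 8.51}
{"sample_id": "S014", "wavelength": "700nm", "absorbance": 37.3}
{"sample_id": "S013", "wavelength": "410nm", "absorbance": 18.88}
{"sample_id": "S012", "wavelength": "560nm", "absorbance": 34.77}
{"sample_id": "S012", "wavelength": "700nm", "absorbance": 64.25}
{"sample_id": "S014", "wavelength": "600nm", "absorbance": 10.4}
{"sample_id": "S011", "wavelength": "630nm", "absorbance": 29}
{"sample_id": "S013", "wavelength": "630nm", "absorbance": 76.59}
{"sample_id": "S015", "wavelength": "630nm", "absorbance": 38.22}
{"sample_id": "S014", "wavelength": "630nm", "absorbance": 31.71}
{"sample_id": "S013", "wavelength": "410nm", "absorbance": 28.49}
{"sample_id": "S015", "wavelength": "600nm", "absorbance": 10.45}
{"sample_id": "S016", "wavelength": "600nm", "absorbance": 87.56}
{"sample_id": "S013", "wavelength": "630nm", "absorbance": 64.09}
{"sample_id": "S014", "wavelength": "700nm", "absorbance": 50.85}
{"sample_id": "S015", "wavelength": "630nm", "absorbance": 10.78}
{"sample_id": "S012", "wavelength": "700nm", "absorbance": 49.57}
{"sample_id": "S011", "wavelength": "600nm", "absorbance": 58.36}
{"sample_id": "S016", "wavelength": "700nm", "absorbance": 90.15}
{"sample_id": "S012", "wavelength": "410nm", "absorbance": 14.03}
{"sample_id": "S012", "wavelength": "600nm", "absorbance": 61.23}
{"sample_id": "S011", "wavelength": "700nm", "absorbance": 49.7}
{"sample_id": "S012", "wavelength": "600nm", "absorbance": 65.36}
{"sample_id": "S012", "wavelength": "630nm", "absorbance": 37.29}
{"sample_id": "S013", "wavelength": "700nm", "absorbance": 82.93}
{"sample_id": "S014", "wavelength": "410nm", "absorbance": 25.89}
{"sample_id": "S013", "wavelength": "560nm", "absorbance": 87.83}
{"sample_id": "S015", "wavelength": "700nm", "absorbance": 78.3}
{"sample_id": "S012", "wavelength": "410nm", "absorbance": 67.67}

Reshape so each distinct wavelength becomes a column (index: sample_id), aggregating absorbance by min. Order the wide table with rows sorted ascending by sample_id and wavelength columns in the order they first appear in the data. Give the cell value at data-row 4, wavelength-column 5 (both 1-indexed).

With rows sorted ascending by sample_id, row 4 is sample_id=S014. wavelength columns in first-appearance order: 700nm, 630nm, 410nm, 560nm, 600nm; column 5 is 600nm.
Long rows with sample_id=S014, wavelength=600nm: min(81.79, 10.4) = 10.4.

10.4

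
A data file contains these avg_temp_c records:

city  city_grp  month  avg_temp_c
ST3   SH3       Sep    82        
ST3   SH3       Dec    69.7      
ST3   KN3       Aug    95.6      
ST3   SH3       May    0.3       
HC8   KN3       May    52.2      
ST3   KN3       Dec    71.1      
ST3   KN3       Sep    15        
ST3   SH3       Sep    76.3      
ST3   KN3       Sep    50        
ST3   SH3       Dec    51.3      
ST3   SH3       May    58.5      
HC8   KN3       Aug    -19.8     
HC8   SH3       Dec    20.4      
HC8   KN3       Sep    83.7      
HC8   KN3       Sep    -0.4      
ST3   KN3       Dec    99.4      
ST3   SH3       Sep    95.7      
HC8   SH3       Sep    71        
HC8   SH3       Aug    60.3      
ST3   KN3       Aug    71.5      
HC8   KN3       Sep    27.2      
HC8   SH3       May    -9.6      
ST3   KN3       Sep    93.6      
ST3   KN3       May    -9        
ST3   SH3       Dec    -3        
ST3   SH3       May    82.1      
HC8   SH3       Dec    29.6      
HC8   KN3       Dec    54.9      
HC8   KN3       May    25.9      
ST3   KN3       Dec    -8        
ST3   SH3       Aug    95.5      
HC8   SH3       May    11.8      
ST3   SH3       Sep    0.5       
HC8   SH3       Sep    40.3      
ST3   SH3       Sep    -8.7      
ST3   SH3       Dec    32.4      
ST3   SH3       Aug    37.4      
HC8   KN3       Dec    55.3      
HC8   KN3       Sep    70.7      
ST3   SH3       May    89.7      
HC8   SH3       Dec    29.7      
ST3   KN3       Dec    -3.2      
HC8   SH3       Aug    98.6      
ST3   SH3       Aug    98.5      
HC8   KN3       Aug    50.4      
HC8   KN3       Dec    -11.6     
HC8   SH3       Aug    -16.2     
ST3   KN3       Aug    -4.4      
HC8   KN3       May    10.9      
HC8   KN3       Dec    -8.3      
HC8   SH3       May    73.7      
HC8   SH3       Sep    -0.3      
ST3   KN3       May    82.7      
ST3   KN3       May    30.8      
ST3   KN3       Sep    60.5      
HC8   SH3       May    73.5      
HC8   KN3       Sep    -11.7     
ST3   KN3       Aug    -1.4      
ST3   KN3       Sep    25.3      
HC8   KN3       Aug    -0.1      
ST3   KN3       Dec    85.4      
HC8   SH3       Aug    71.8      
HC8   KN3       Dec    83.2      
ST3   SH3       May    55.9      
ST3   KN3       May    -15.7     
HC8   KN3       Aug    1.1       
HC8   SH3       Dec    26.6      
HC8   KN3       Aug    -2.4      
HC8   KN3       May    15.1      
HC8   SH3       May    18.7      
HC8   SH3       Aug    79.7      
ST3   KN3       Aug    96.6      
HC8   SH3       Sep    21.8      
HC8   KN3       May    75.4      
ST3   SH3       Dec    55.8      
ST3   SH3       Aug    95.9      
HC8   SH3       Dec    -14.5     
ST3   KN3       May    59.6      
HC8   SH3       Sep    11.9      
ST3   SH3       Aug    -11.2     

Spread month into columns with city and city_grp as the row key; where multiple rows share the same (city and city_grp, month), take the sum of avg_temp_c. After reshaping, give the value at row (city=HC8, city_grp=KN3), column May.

Rows with city=HC8, city_grp=KN3 and month=May: avg_temp_c values are 52.2, 25.9, 10.9, 15.1, 75.4.
52.2 + 25.9 + 10.9 + 15.1 + 75.4 = 179.5.

179.5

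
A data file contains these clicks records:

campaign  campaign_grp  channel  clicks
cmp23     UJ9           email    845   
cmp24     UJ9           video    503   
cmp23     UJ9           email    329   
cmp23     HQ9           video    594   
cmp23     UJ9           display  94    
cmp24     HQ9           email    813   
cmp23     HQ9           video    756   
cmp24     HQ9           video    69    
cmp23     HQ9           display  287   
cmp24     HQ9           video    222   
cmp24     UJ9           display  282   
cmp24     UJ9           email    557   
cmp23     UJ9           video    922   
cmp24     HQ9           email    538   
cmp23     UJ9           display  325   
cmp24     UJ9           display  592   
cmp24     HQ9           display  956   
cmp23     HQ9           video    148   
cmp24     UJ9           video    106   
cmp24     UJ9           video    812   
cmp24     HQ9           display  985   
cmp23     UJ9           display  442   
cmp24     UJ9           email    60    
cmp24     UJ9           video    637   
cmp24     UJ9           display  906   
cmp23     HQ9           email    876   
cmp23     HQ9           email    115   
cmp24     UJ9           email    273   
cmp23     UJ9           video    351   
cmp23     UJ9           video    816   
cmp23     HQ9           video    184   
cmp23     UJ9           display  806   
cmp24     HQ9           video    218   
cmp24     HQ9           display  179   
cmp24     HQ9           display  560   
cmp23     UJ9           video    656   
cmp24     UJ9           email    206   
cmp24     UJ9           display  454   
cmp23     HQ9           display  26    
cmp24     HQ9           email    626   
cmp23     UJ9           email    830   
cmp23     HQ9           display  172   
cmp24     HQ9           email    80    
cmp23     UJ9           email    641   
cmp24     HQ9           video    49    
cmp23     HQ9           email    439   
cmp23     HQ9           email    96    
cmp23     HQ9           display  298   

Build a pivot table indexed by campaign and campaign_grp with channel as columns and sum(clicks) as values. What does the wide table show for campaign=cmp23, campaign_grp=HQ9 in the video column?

1682

Rows with campaign=cmp23, campaign_grp=HQ9 and channel=video: clicks values are 594, 756, 148, 184.
594 + 756 + 148 + 184 = 1682.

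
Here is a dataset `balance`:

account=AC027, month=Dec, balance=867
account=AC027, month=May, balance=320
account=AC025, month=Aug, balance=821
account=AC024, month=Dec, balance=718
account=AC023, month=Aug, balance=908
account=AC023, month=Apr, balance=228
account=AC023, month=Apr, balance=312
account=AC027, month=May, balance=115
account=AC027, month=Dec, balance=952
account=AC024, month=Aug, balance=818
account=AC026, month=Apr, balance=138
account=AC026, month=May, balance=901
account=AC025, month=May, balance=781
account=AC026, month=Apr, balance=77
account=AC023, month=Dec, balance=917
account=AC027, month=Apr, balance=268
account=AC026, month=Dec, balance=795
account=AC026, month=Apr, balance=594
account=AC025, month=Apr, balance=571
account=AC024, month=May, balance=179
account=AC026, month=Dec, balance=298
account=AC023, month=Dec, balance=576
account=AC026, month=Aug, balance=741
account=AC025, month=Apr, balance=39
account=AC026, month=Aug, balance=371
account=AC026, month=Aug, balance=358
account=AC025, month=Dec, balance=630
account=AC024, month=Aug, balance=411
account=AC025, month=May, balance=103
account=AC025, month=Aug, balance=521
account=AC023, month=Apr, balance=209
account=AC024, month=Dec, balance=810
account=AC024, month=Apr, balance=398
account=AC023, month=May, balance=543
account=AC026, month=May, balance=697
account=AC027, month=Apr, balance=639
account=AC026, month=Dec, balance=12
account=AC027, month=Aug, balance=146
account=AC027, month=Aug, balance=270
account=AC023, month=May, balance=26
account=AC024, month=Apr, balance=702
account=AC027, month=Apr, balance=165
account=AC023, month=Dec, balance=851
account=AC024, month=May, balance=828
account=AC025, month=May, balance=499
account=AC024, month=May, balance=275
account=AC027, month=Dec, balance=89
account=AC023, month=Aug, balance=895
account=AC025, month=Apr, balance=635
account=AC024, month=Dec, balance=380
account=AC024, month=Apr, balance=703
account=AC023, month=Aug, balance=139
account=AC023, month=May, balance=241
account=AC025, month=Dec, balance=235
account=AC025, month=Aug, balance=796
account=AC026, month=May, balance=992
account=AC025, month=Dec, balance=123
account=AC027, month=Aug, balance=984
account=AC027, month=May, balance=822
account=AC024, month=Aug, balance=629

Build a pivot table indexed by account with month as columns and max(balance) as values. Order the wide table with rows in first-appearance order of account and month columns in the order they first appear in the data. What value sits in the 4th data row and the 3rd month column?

With rows in first-appearance order of account, row 4 is account=AC023. month columns in first-appearance order: Dec, May, Aug, Apr; column 3 is Aug.
Long rows with account=AC023, month=Aug: max(908, 895, 139) = 908.

908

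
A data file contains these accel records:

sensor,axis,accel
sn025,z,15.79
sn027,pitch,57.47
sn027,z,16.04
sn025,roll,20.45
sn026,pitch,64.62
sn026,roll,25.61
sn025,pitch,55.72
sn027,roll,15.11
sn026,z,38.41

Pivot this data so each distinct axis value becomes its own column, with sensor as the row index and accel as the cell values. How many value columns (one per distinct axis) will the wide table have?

3

3 distinct axis values: z, roll, pitch.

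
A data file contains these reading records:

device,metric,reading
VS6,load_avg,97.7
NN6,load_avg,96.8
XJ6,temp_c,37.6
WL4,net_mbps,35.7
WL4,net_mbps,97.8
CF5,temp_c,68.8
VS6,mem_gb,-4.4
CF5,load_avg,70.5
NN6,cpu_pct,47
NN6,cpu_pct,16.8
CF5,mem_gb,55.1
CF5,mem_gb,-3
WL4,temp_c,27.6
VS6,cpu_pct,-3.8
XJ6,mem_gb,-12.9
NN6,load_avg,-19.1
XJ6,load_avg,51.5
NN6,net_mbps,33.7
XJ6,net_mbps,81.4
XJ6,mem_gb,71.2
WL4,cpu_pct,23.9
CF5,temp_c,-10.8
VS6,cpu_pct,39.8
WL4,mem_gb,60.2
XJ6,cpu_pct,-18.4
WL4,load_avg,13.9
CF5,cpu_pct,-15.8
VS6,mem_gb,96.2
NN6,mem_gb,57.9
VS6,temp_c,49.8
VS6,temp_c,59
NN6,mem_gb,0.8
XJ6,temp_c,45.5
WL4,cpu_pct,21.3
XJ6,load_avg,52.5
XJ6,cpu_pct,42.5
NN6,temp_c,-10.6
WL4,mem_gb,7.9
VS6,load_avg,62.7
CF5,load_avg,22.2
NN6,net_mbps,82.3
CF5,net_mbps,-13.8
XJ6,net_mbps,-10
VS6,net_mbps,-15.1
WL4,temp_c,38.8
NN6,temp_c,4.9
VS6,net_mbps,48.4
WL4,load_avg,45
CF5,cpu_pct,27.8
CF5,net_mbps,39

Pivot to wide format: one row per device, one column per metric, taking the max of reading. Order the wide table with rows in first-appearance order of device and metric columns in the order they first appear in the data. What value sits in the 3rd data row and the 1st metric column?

With rows in first-appearance order of device, row 3 is device=XJ6. metric columns in first-appearance order: load_avg, temp_c, net_mbps, mem_gb, cpu_pct; column 1 is load_avg.
Long rows with device=XJ6, metric=load_avg: max(51.5, 52.5) = 52.5.

52.5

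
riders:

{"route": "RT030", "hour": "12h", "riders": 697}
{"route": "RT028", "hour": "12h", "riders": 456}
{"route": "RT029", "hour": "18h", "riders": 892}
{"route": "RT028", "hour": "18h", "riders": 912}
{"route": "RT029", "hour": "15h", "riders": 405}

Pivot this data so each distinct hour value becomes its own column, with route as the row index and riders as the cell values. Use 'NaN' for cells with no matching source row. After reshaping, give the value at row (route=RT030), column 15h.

No long-format row has route=RT030 and hour=15h, so the cell is NaN.

NaN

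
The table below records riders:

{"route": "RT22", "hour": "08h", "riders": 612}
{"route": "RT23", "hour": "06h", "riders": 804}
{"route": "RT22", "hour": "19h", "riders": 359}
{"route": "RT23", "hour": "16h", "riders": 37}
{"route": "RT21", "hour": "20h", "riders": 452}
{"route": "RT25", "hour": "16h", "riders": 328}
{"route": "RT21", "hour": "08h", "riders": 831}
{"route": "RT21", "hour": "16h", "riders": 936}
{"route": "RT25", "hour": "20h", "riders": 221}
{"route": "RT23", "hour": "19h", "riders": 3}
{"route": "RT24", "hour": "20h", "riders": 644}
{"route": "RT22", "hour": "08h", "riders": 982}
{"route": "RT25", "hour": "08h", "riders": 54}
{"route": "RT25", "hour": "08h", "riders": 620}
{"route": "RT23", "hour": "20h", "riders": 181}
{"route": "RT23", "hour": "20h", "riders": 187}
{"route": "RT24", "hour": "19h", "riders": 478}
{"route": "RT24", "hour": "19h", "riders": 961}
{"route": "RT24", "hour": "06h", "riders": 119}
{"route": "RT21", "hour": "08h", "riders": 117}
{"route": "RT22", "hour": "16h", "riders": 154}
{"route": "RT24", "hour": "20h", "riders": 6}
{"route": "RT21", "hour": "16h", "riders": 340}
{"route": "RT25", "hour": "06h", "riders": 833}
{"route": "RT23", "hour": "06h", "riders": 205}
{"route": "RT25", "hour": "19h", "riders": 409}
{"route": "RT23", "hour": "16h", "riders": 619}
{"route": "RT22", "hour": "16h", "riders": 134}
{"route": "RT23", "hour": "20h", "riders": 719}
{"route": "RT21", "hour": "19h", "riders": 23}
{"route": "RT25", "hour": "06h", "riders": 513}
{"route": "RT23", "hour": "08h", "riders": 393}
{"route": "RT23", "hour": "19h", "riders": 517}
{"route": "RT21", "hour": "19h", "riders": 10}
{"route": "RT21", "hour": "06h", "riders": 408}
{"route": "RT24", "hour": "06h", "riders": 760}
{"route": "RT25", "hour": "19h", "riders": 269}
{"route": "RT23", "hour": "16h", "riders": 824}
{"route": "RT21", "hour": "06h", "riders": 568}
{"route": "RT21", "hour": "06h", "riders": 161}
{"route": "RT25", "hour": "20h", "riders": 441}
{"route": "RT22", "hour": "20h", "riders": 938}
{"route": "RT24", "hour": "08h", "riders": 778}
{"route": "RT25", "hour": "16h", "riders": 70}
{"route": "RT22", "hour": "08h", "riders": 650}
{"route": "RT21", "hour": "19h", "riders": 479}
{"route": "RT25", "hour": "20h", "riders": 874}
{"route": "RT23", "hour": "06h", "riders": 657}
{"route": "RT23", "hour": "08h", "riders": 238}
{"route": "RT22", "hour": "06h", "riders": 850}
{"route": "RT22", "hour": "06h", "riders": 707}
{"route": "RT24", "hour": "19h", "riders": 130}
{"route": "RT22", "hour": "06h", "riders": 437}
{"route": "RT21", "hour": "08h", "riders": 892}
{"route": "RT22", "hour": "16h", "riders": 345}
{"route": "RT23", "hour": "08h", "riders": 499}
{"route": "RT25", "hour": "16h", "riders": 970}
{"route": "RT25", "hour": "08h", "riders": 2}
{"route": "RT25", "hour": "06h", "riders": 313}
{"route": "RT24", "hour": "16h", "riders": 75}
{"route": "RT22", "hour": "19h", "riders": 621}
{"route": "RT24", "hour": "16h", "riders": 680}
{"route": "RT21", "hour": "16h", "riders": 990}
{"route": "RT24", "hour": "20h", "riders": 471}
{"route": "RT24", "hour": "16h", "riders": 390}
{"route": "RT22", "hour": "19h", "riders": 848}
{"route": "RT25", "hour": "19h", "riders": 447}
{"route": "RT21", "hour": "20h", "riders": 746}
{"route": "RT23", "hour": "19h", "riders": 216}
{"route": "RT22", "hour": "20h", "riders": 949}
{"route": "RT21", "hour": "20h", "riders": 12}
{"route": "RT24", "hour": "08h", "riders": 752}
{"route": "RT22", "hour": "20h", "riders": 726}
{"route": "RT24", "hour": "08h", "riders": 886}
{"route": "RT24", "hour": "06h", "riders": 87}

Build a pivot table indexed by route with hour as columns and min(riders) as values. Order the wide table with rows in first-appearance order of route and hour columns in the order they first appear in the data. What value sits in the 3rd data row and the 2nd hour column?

With rows in first-appearance order of route, row 3 is route=RT21. hour columns in first-appearance order: 08h, 06h, 19h, 16h, 20h; column 2 is 06h.
Long rows with route=RT21, hour=06h: min(408, 568, 161) = 161.

161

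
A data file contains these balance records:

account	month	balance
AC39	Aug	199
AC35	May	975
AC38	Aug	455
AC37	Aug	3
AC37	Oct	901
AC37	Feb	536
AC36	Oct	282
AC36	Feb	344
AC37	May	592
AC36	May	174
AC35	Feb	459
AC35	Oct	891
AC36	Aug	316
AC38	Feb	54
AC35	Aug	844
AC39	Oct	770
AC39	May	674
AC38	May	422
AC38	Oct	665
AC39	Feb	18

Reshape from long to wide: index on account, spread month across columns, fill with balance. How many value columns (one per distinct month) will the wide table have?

4 distinct month values: Feb, Oct, Aug, May.

4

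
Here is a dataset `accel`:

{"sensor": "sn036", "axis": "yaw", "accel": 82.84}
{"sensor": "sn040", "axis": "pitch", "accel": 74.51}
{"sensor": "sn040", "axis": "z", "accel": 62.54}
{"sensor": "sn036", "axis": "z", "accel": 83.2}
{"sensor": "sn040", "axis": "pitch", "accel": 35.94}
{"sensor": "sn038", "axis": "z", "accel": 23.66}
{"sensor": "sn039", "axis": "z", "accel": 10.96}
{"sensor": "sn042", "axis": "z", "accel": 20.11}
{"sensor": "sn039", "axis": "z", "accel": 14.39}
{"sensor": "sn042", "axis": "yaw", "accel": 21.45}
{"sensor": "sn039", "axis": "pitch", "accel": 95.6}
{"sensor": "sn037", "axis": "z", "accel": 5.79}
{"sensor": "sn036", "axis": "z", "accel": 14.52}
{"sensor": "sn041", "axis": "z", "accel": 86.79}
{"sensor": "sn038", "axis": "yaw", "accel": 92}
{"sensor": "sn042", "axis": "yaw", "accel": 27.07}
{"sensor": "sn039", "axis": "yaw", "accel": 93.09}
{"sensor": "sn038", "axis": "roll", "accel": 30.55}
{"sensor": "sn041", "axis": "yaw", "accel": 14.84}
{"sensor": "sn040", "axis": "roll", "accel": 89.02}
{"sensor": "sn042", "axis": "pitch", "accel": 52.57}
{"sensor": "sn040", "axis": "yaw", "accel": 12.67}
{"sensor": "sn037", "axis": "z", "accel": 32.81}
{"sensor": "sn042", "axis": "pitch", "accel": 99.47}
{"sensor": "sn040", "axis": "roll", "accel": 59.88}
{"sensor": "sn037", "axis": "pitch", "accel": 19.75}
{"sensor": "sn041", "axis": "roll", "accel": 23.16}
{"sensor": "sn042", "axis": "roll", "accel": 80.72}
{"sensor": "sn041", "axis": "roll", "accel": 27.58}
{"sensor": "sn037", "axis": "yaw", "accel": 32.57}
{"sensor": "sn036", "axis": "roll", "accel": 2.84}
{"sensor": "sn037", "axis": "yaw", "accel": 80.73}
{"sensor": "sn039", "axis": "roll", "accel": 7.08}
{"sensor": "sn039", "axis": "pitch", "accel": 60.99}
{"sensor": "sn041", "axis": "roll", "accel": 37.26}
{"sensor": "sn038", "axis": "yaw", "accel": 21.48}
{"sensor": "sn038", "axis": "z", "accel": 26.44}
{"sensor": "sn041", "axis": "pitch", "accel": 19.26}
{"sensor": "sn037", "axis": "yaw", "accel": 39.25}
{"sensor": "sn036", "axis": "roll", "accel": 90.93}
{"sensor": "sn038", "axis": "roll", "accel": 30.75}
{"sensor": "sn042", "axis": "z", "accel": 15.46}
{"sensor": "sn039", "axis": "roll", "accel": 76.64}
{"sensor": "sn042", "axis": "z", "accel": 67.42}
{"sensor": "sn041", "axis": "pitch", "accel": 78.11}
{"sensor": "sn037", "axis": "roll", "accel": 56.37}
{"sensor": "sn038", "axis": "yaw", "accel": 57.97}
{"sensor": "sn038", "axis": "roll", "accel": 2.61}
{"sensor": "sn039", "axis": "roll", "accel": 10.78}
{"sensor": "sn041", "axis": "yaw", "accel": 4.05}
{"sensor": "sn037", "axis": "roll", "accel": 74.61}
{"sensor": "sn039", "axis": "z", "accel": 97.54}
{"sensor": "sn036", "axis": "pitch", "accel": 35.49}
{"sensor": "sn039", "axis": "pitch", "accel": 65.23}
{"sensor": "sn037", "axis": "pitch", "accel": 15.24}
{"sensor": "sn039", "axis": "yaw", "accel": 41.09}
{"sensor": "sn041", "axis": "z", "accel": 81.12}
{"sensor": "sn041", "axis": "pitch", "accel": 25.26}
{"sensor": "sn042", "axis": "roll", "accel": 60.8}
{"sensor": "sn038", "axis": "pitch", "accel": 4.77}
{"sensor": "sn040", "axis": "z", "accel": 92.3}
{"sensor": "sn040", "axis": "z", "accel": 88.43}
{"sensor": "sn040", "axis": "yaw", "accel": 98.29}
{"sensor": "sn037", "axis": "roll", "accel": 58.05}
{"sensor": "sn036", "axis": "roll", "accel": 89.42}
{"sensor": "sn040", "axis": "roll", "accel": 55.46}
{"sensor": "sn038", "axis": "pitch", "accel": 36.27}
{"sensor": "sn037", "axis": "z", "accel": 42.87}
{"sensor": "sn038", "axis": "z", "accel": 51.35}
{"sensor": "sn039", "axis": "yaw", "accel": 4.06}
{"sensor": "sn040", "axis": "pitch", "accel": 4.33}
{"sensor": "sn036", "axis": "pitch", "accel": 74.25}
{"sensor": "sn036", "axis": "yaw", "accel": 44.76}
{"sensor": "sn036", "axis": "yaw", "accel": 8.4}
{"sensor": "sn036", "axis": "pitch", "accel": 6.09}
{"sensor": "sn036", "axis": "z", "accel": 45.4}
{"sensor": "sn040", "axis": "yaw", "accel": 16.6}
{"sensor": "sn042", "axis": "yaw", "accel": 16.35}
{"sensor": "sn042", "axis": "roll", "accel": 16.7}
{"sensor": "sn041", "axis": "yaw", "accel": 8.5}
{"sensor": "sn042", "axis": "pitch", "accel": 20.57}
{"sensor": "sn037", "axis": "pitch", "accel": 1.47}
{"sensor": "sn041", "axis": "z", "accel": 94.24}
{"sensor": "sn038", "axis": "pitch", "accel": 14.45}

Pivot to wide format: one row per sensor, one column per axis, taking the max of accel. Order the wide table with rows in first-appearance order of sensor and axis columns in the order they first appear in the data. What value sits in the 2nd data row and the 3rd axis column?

With rows in first-appearance order of sensor, row 2 is sensor=sn040. axis columns in first-appearance order: yaw, pitch, z, roll; column 3 is z.
Long rows with sensor=sn040, axis=z: max(62.54, 92.3, 88.43) = 92.3.

92.3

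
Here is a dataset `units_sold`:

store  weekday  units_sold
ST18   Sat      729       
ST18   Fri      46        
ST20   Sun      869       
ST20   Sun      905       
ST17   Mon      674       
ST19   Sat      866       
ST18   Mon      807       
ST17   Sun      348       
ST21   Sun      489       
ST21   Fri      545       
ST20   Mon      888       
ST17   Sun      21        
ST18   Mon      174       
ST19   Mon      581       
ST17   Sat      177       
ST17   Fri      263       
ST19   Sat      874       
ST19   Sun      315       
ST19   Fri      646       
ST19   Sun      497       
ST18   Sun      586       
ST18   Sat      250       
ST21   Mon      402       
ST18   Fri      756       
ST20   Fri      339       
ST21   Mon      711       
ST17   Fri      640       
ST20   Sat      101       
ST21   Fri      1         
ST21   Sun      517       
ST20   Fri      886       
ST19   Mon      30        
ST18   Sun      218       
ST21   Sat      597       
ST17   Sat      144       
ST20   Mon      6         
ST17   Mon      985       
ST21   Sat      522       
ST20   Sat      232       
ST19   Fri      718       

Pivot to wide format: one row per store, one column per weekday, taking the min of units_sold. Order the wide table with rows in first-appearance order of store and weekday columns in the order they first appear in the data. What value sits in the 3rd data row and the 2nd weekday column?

263

With rows in first-appearance order of store, row 3 is store=ST17. weekday columns in first-appearance order: Sat, Fri, Sun, Mon; column 2 is Fri.
Long rows with store=ST17, weekday=Fri: min(263, 640) = 263.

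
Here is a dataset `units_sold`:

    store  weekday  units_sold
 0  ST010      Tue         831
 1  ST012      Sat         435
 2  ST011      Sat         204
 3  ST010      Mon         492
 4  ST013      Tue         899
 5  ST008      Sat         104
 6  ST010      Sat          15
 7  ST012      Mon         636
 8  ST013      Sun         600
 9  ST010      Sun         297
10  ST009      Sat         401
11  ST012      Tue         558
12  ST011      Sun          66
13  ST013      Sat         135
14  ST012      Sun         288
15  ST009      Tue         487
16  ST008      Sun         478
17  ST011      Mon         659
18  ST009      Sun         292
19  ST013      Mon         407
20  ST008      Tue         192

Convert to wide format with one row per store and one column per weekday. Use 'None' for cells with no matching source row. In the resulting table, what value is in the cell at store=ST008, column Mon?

None

No long-format row has store=ST008 and weekday=Mon, so the cell is None.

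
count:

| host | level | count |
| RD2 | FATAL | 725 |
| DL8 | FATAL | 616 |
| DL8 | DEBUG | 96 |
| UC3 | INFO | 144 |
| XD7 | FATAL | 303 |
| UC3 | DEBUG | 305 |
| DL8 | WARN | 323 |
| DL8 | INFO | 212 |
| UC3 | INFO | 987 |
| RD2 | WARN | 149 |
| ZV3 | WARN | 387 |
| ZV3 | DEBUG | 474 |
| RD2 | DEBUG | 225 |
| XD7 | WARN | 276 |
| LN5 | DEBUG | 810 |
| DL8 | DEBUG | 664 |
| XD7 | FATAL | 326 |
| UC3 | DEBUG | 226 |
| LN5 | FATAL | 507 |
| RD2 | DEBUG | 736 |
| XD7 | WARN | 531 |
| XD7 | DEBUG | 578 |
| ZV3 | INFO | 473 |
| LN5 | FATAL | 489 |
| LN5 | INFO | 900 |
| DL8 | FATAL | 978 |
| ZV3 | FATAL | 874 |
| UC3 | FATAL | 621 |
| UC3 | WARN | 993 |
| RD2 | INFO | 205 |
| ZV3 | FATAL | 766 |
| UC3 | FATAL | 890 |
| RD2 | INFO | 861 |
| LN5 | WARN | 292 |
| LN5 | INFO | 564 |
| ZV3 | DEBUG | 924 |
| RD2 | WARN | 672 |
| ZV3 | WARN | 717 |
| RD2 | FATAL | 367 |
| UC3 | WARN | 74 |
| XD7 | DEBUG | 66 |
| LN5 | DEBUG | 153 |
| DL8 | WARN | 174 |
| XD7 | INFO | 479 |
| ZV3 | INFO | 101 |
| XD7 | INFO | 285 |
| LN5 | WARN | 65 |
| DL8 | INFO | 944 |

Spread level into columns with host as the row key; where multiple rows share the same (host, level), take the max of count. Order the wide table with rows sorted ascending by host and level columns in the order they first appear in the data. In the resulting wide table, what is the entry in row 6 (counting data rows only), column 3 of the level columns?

473

With rows sorted ascending by host, row 6 is host=ZV3. level columns in first-appearance order: FATAL, DEBUG, INFO, WARN; column 3 is INFO.
Long rows with host=ZV3, level=INFO: max(473, 101) = 473.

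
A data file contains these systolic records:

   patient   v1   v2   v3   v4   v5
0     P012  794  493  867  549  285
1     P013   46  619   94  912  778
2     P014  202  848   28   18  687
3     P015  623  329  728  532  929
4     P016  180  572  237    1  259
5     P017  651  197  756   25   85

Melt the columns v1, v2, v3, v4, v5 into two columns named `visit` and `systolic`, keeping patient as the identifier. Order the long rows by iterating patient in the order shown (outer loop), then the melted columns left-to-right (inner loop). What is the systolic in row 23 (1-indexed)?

30 rows total (6 × 5). Row 23: index ⌊(23-1)/5⌋ = 4 into patient → P016; (23-1) mod 5 = 2 into the melted columns → v3.
So row 23 is (P016, v3, 237); systolic = 237.

237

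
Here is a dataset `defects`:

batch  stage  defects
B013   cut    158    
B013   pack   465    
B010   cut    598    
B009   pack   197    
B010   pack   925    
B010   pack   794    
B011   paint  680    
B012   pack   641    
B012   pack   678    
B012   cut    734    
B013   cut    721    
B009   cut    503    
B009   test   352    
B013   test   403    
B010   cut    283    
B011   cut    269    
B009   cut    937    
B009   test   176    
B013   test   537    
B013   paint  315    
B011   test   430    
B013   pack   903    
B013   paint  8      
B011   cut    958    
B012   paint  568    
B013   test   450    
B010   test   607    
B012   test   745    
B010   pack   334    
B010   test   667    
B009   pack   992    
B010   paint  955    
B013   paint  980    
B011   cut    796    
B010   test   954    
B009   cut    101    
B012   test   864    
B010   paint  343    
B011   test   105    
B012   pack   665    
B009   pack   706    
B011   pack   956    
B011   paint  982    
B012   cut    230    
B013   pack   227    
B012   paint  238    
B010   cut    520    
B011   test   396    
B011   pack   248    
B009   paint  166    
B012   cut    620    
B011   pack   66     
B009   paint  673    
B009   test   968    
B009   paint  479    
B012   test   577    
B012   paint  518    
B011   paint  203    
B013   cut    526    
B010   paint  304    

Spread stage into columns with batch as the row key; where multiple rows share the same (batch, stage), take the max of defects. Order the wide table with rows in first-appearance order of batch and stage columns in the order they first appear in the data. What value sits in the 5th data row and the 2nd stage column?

678

With rows in first-appearance order of batch, row 5 is batch=B012. stage columns in first-appearance order: cut, pack, paint, test; column 2 is pack.
Long rows with batch=B012, stage=pack: max(641, 678, 665) = 678.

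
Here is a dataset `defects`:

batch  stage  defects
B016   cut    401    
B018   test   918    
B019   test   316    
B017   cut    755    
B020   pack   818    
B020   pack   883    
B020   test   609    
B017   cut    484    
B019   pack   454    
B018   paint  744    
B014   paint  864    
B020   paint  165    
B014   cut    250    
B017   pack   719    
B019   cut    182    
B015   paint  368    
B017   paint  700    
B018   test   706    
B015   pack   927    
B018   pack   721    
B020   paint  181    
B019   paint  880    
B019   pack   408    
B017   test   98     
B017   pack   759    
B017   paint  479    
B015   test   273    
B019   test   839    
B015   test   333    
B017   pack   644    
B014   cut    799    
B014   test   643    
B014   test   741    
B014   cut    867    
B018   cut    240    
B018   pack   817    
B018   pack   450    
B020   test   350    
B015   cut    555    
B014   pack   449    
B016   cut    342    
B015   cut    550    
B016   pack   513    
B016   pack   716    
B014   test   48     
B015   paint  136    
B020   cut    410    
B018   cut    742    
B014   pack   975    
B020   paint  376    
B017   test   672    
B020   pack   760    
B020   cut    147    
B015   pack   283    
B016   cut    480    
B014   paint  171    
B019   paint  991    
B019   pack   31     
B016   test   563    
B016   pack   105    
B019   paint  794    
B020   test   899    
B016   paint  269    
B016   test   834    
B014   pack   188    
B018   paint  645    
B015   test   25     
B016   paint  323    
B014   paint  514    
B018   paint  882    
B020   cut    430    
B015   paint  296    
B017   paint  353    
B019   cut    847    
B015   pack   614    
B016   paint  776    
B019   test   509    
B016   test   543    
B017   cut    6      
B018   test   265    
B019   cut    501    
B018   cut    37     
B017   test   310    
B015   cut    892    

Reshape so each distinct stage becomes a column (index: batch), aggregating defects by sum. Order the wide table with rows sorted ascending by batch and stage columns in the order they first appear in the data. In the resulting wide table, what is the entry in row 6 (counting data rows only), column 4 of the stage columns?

With rows sorted ascending by batch, row 6 is batch=B019. stage columns in first-appearance order: cut, test, pack, paint; column 4 is paint.
Long rows with batch=B019, stage=paint: 880 + 991 + 794 = 2665.

2665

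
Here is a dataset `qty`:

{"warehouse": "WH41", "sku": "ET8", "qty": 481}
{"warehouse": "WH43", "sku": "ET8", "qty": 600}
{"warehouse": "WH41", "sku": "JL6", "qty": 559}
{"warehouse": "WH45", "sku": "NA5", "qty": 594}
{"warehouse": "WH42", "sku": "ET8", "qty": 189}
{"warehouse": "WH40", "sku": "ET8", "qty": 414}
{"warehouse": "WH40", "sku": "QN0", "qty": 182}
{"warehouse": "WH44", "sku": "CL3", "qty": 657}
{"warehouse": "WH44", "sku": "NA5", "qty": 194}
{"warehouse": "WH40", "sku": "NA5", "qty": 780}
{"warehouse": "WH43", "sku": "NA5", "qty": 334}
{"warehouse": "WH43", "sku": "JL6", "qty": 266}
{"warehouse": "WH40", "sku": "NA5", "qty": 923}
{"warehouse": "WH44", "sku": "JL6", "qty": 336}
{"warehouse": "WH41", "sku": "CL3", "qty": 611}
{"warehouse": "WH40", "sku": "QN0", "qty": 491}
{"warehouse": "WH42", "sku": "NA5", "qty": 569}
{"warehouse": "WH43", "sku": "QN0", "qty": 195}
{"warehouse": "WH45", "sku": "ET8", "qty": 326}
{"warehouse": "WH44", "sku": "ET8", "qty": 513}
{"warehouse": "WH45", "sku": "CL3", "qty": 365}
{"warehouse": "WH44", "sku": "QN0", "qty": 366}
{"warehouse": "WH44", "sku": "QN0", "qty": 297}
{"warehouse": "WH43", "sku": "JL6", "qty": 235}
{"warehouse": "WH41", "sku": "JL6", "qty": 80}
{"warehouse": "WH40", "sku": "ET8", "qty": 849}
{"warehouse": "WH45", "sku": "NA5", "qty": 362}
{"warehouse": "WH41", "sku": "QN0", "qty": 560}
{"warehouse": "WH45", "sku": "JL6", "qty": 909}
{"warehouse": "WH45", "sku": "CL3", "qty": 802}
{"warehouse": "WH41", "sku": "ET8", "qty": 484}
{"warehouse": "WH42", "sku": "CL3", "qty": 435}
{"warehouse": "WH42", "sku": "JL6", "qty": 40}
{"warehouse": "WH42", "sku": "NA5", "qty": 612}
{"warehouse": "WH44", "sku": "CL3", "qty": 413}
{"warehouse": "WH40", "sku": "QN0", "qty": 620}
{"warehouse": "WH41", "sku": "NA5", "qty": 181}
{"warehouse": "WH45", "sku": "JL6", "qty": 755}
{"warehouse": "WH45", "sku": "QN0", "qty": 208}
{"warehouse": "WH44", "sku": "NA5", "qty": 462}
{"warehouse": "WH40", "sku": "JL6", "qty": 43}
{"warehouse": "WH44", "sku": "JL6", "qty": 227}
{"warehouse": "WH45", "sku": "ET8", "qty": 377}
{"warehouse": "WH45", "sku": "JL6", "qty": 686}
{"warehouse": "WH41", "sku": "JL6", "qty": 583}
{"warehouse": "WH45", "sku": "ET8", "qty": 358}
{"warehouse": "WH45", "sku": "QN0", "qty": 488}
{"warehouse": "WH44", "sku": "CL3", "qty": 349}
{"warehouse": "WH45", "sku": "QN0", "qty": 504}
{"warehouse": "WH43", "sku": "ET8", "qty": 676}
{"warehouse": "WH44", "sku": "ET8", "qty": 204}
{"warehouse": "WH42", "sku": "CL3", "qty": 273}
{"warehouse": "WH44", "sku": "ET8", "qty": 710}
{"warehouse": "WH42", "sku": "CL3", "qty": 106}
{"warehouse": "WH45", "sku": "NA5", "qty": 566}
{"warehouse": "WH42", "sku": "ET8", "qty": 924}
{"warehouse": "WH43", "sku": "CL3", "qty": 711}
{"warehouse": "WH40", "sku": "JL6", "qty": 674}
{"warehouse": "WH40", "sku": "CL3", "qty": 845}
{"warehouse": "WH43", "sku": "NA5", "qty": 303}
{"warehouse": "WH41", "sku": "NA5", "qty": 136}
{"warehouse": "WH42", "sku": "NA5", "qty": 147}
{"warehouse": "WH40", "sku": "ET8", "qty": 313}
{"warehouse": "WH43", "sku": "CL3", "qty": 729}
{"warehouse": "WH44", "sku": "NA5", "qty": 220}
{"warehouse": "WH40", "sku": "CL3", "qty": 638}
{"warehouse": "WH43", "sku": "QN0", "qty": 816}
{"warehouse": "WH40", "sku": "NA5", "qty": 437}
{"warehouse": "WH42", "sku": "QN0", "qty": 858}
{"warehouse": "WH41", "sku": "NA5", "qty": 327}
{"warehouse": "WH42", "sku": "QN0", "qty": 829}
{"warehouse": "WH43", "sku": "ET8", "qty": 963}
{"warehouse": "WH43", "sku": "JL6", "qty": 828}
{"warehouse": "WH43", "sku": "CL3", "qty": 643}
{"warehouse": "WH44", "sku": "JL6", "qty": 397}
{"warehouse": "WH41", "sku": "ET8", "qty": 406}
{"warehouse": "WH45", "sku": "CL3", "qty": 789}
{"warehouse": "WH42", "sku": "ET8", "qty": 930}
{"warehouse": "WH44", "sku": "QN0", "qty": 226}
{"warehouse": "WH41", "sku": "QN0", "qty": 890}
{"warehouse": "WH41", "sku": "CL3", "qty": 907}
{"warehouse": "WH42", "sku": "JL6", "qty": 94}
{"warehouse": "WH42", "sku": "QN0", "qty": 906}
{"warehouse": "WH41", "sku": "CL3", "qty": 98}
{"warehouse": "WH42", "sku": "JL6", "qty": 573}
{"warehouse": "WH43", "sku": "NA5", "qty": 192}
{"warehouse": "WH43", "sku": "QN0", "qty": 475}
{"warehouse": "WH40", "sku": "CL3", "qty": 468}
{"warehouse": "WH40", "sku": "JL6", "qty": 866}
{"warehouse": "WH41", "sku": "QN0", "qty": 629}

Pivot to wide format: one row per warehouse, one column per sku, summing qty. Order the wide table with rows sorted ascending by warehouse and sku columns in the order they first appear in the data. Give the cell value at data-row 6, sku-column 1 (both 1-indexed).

With rows sorted ascending by warehouse, row 6 is warehouse=WH45. sku columns in first-appearance order: ET8, JL6, NA5, QN0, CL3; column 1 is ET8.
Long rows with warehouse=WH45, sku=ET8: 326 + 377 + 358 = 1061.

1061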